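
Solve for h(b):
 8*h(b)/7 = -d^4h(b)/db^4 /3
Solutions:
 h(b) = (C1*sin(6^(1/4)*7^(3/4)*b/7) + C2*cos(6^(1/4)*7^(3/4)*b/7))*exp(-6^(1/4)*7^(3/4)*b/7) + (C3*sin(6^(1/4)*7^(3/4)*b/7) + C4*cos(6^(1/4)*7^(3/4)*b/7))*exp(6^(1/4)*7^(3/4)*b/7)


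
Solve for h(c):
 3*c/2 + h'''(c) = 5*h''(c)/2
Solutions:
 h(c) = C1 + C2*c + C3*exp(5*c/2) + c^3/10 + 3*c^2/25


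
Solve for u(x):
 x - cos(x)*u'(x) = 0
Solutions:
 u(x) = C1 + Integral(x/cos(x), x)


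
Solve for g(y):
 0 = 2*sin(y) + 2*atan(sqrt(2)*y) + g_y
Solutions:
 g(y) = C1 - 2*y*atan(sqrt(2)*y) + sqrt(2)*log(2*y^2 + 1)/2 + 2*cos(y)


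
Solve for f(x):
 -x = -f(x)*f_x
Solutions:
 f(x) = -sqrt(C1 + x^2)
 f(x) = sqrt(C1 + x^2)


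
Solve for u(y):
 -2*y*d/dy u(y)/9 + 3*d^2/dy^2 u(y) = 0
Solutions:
 u(y) = C1 + C2*erfi(sqrt(3)*y/9)


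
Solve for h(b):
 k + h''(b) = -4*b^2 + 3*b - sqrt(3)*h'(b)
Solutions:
 h(b) = C1 + C2*exp(-sqrt(3)*b) - 4*sqrt(3)*b^3/9 + sqrt(3)*b^2/2 + 4*b^2/3 - sqrt(3)*b*k/3 - 8*sqrt(3)*b/9 - b


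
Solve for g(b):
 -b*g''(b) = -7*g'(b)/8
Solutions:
 g(b) = C1 + C2*b^(15/8)


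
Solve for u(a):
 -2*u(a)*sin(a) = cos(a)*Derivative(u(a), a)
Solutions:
 u(a) = C1*cos(a)^2


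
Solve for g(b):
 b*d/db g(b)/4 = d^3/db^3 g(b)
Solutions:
 g(b) = C1 + Integral(C2*airyai(2^(1/3)*b/2) + C3*airybi(2^(1/3)*b/2), b)


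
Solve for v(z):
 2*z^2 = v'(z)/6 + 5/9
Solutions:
 v(z) = C1 + 4*z^3 - 10*z/3


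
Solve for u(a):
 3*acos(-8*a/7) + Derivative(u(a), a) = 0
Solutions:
 u(a) = C1 - 3*a*acos(-8*a/7) - 3*sqrt(49 - 64*a^2)/8


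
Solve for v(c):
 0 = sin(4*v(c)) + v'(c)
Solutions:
 v(c) = -acos((-C1 - exp(8*c))/(C1 - exp(8*c)))/4 + pi/2
 v(c) = acos((-C1 - exp(8*c))/(C1 - exp(8*c)))/4


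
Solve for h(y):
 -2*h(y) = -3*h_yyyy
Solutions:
 h(y) = C1*exp(-2^(1/4)*3^(3/4)*y/3) + C2*exp(2^(1/4)*3^(3/4)*y/3) + C3*sin(2^(1/4)*3^(3/4)*y/3) + C4*cos(2^(1/4)*3^(3/4)*y/3)


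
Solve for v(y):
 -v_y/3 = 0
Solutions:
 v(y) = C1


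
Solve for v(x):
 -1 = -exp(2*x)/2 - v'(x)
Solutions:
 v(x) = C1 + x - exp(2*x)/4


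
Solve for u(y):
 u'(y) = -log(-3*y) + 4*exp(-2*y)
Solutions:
 u(y) = C1 - y*log(-y) + y*(1 - log(3)) - 2*exp(-2*y)


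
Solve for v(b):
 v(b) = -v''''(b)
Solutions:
 v(b) = (C1*sin(sqrt(2)*b/2) + C2*cos(sqrt(2)*b/2))*exp(-sqrt(2)*b/2) + (C3*sin(sqrt(2)*b/2) + C4*cos(sqrt(2)*b/2))*exp(sqrt(2)*b/2)


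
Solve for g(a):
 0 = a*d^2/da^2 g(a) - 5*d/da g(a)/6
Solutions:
 g(a) = C1 + C2*a^(11/6)


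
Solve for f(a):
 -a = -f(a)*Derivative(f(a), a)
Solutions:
 f(a) = -sqrt(C1 + a^2)
 f(a) = sqrt(C1 + a^2)


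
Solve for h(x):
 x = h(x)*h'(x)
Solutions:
 h(x) = -sqrt(C1 + x^2)
 h(x) = sqrt(C1 + x^2)


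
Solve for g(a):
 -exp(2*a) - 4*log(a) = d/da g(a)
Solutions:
 g(a) = C1 - 4*a*log(a) + 4*a - exp(2*a)/2


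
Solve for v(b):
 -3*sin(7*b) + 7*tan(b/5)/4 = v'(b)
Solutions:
 v(b) = C1 - 35*log(cos(b/5))/4 + 3*cos(7*b)/7


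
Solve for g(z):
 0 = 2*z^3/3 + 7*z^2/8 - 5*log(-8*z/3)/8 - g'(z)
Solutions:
 g(z) = C1 + z^4/6 + 7*z^3/24 - 5*z*log(-z)/8 + 5*z*(-3*log(2) + 1 + log(3))/8


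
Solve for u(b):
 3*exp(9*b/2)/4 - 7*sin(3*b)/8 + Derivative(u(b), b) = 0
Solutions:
 u(b) = C1 - exp(9*b/2)/6 - 7*cos(3*b)/24


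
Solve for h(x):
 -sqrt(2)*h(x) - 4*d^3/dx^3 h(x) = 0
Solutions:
 h(x) = C3*exp(-sqrt(2)*x/2) + (C1*sin(sqrt(6)*x/4) + C2*cos(sqrt(6)*x/4))*exp(sqrt(2)*x/4)


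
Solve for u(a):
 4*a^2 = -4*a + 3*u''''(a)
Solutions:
 u(a) = C1 + C2*a + C3*a^2 + C4*a^3 + a^6/270 + a^5/90


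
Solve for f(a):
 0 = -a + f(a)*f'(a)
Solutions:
 f(a) = -sqrt(C1 + a^2)
 f(a) = sqrt(C1 + a^2)


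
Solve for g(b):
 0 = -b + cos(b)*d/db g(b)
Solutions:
 g(b) = C1 + Integral(b/cos(b), b)


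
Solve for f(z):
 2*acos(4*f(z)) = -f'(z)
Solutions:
 Integral(1/acos(4*_y), (_y, f(z))) = C1 - 2*z


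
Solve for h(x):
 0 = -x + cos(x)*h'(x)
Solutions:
 h(x) = C1 + Integral(x/cos(x), x)


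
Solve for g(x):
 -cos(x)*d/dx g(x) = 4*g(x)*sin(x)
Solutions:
 g(x) = C1*cos(x)^4


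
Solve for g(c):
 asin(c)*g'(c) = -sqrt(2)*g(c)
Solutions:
 g(c) = C1*exp(-sqrt(2)*Integral(1/asin(c), c))


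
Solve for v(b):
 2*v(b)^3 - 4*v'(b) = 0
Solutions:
 v(b) = -sqrt(-1/(C1 + b))
 v(b) = sqrt(-1/(C1 + b))


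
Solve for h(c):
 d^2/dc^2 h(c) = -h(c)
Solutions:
 h(c) = C1*sin(c) + C2*cos(c)


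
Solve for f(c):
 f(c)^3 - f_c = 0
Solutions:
 f(c) = -sqrt(2)*sqrt(-1/(C1 + c))/2
 f(c) = sqrt(2)*sqrt(-1/(C1 + c))/2


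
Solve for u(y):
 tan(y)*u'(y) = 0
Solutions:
 u(y) = C1


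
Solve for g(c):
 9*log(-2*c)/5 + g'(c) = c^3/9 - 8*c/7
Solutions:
 g(c) = C1 + c^4/36 - 4*c^2/7 - 9*c*log(-c)/5 + 9*c*(1 - log(2))/5


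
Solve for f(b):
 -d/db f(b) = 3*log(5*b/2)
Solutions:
 f(b) = C1 - 3*b*log(b) + b*log(8/125) + 3*b


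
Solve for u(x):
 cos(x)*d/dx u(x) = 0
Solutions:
 u(x) = C1


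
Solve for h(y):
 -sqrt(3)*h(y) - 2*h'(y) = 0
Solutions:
 h(y) = C1*exp(-sqrt(3)*y/2)


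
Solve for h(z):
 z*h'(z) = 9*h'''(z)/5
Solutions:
 h(z) = C1 + Integral(C2*airyai(15^(1/3)*z/3) + C3*airybi(15^(1/3)*z/3), z)


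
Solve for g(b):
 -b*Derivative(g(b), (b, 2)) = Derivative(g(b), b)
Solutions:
 g(b) = C1 + C2*log(b)


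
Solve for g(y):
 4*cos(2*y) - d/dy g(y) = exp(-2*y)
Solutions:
 g(y) = C1 + 2*sin(2*y) + exp(-2*y)/2


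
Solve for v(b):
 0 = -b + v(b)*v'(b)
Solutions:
 v(b) = -sqrt(C1 + b^2)
 v(b) = sqrt(C1 + b^2)


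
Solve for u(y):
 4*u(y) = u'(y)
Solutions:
 u(y) = C1*exp(4*y)


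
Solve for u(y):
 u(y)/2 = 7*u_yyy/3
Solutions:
 u(y) = C3*exp(14^(2/3)*3^(1/3)*y/14) + (C1*sin(14^(2/3)*3^(5/6)*y/28) + C2*cos(14^(2/3)*3^(5/6)*y/28))*exp(-14^(2/3)*3^(1/3)*y/28)


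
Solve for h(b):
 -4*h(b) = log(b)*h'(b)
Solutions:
 h(b) = C1*exp(-4*li(b))


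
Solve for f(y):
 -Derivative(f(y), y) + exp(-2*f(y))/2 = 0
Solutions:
 f(y) = log(-sqrt(C1 + y))
 f(y) = log(C1 + y)/2


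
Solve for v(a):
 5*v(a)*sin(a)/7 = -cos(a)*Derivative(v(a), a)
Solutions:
 v(a) = C1*cos(a)^(5/7)


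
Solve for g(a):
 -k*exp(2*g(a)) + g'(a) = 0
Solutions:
 g(a) = log(-sqrt(-1/(C1 + a*k))) - log(2)/2
 g(a) = log(-1/(C1 + a*k))/2 - log(2)/2


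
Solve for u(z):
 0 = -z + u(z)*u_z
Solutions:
 u(z) = -sqrt(C1 + z^2)
 u(z) = sqrt(C1 + z^2)


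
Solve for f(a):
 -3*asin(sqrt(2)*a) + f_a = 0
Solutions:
 f(a) = C1 + 3*a*asin(sqrt(2)*a) + 3*sqrt(2)*sqrt(1 - 2*a^2)/2


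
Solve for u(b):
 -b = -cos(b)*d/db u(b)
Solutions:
 u(b) = C1 + Integral(b/cos(b), b)


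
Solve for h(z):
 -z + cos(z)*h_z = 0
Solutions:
 h(z) = C1 + Integral(z/cos(z), z)


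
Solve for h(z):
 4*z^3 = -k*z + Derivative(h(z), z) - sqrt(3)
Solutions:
 h(z) = C1 + k*z^2/2 + z^4 + sqrt(3)*z


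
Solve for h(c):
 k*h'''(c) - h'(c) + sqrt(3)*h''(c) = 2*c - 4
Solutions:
 h(c) = C1 + C2*exp(c*(sqrt(4*k + 3) - sqrt(3))/(2*k)) + C3*exp(-c*(sqrt(4*k + 3) + sqrt(3))/(2*k)) - c^2 - 2*sqrt(3)*c + 4*c


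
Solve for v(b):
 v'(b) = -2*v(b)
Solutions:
 v(b) = C1*exp(-2*b)


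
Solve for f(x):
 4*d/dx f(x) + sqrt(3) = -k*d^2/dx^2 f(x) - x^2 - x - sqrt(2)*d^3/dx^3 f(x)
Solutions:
 f(x) = C1 + C2*exp(sqrt(2)*x*(-k + sqrt(k^2 - 16*sqrt(2)))/4) + C3*exp(-sqrt(2)*x*(k + sqrt(k^2 - 16*sqrt(2)))/4) - k^2*x/32 + k*x^2/16 + k*x/16 - x^3/12 - x^2/8 - sqrt(3)*x/4 + sqrt(2)*x/8


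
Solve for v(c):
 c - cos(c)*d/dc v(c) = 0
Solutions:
 v(c) = C1 + Integral(c/cos(c), c)


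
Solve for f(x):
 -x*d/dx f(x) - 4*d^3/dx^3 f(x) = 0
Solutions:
 f(x) = C1 + Integral(C2*airyai(-2^(1/3)*x/2) + C3*airybi(-2^(1/3)*x/2), x)


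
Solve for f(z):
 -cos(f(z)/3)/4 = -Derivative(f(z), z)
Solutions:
 -z/4 - 3*log(sin(f(z)/3) - 1)/2 + 3*log(sin(f(z)/3) + 1)/2 = C1


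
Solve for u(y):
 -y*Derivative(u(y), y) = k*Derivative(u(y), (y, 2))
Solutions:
 u(y) = C1 + C2*sqrt(k)*erf(sqrt(2)*y*sqrt(1/k)/2)


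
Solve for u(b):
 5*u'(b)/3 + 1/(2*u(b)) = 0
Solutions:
 u(b) = -sqrt(C1 - 15*b)/5
 u(b) = sqrt(C1 - 15*b)/5


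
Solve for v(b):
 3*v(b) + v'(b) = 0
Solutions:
 v(b) = C1*exp(-3*b)


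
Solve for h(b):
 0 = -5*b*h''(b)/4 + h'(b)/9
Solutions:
 h(b) = C1 + C2*b^(49/45)


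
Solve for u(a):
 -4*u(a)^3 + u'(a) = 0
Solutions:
 u(a) = -sqrt(2)*sqrt(-1/(C1 + 4*a))/2
 u(a) = sqrt(2)*sqrt(-1/(C1 + 4*a))/2


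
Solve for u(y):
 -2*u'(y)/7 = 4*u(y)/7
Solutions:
 u(y) = C1*exp(-2*y)


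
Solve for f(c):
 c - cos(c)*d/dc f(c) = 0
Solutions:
 f(c) = C1 + Integral(c/cos(c), c)


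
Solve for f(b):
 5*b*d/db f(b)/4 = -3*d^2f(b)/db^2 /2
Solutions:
 f(b) = C1 + C2*erf(sqrt(15)*b/6)


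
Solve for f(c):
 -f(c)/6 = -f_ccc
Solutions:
 f(c) = C3*exp(6^(2/3)*c/6) + (C1*sin(2^(2/3)*3^(1/6)*c/4) + C2*cos(2^(2/3)*3^(1/6)*c/4))*exp(-6^(2/3)*c/12)


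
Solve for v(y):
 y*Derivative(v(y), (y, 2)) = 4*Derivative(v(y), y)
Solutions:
 v(y) = C1 + C2*y^5


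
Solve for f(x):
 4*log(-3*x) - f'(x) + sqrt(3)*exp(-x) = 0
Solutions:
 f(x) = C1 + 4*x*log(-x) + 4*x*(-1 + log(3)) - sqrt(3)*exp(-x)


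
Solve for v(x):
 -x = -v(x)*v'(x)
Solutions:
 v(x) = -sqrt(C1 + x^2)
 v(x) = sqrt(C1 + x^2)


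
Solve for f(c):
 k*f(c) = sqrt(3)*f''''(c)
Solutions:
 f(c) = C1*exp(-3^(7/8)*c*k^(1/4)/3) + C2*exp(3^(7/8)*c*k^(1/4)/3) + C3*exp(-3^(7/8)*I*c*k^(1/4)/3) + C4*exp(3^(7/8)*I*c*k^(1/4)/3)


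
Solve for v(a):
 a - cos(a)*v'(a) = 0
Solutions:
 v(a) = C1 + Integral(a/cos(a), a)


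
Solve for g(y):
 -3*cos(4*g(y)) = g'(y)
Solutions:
 g(y) = -asin((C1 + exp(24*y))/(C1 - exp(24*y)))/4 + pi/4
 g(y) = asin((C1 + exp(24*y))/(C1 - exp(24*y)))/4


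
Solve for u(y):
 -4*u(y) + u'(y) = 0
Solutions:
 u(y) = C1*exp(4*y)


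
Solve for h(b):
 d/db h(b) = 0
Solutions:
 h(b) = C1


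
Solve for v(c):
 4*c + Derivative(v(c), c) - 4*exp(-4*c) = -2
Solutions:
 v(c) = C1 - 2*c^2 - 2*c - exp(-4*c)


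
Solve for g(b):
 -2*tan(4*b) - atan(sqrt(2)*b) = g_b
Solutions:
 g(b) = C1 - b*atan(sqrt(2)*b) + sqrt(2)*log(2*b^2 + 1)/4 + log(cos(4*b))/2


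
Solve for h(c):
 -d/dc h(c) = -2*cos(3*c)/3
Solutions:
 h(c) = C1 + 2*sin(3*c)/9


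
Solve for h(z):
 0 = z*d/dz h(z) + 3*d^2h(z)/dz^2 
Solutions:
 h(z) = C1 + C2*erf(sqrt(6)*z/6)


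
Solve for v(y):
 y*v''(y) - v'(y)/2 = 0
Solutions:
 v(y) = C1 + C2*y^(3/2)


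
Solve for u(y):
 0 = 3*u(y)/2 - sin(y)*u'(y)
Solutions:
 u(y) = C1*(cos(y) - 1)^(3/4)/(cos(y) + 1)^(3/4)


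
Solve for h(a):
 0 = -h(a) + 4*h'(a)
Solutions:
 h(a) = C1*exp(a/4)


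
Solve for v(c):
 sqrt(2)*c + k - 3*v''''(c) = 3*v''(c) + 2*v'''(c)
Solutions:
 v(c) = C1 + C2*c + sqrt(2)*c^3/18 + c^2*(3*k - 2*sqrt(2))/18 + (C3*sin(2*sqrt(2)*c/3) + C4*cos(2*sqrt(2)*c/3))*exp(-c/3)


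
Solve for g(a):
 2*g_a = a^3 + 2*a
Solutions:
 g(a) = C1 + a^4/8 + a^2/2


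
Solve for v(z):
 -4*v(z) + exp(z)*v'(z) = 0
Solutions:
 v(z) = C1*exp(-4*exp(-z))


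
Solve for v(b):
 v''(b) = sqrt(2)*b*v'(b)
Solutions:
 v(b) = C1 + C2*erfi(2^(3/4)*b/2)


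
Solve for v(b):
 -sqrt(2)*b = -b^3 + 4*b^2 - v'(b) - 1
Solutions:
 v(b) = C1 - b^4/4 + 4*b^3/3 + sqrt(2)*b^2/2 - b


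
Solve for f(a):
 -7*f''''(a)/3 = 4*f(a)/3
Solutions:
 f(a) = (C1*sin(7^(3/4)*a/7) + C2*cos(7^(3/4)*a/7))*exp(-7^(3/4)*a/7) + (C3*sin(7^(3/4)*a/7) + C4*cos(7^(3/4)*a/7))*exp(7^(3/4)*a/7)


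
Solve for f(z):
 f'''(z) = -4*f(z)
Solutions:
 f(z) = C3*exp(-2^(2/3)*z) + (C1*sin(2^(2/3)*sqrt(3)*z/2) + C2*cos(2^(2/3)*sqrt(3)*z/2))*exp(2^(2/3)*z/2)


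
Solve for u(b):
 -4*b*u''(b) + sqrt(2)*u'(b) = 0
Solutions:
 u(b) = C1 + C2*b^(sqrt(2)/4 + 1)


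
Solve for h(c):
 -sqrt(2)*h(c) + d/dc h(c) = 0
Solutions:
 h(c) = C1*exp(sqrt(2)*c)


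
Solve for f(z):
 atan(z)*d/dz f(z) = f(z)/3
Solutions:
 f(z) = C1*exp(Integral(1/atan(z), z)/3)


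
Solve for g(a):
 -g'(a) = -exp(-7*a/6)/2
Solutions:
 g(a) = C1 - 3*exp(-7*a/6)/7


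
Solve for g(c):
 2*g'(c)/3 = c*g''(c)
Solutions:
 g(c) = C1 + C2*c^(5/3)


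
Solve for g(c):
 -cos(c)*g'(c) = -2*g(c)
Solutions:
 g(c) = C1*(sin(c) + 1)/(sin(c) - 1)


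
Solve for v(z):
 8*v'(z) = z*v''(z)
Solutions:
 v(z) = C1 + C2*z^9


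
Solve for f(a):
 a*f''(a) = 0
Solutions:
 f(a) = C1 + C2*a


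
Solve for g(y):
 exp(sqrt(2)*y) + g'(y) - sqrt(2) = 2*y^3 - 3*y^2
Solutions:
 g(y) = C1 + y^4/2 - y^3 + sqrt(2)*y - sqrt(2)*exp(sqrt(2)*y)/2


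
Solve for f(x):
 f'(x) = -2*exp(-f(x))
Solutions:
 f(x) = log(C1 - 2*x)


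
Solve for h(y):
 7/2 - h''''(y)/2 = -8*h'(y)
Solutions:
 h(y) = C1 + C4*exp(2*2^(1/3)*y) - 7*y/16 + (C2*sin(2^(1/3)*sqrt(3)*y) + C3*cos(2^(1/3)*sqrt(3)*y))*exp(-2^(1/3)*y)


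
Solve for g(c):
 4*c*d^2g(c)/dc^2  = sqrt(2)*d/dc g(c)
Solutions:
 g(c) = C1 + C2*c^(sqrt(2)/4 + 1)


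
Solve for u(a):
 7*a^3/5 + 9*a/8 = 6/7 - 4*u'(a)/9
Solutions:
 u(a) = C1 - 63*a^4/80 - 81*a^2/64 + 27*a/14


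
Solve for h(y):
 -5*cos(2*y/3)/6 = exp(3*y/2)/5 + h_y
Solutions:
 h(y) = C1 - 2*exp(3*y/2)/15 - 5*sin(2*y/3)/4


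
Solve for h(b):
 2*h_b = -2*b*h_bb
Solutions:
 h(b) = C1 + C2*log(b)


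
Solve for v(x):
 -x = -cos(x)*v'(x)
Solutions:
 v(x) = C1 + Integral(x/cos(x), x)


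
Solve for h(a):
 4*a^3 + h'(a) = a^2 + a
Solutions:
 h(a) = C1 - a^4 + a^3/3 + a^2/2


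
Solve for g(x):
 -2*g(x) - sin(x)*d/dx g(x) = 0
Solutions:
 g(x) = C1*(cos(x) + 1)/(cos(x) - 1)


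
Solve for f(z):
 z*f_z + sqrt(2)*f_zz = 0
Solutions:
 f(z) = C1 + C2*erf(2^(1/4)*z/2)


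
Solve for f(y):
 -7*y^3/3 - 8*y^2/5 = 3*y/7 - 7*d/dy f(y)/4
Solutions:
 f(y) = C1 + y^4/3 + 32*y^3/105 + 6*y^2/49


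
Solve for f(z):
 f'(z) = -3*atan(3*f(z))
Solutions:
 Integral(1/atan(3*_y), (_y, f(z))) = C1 - 3*z


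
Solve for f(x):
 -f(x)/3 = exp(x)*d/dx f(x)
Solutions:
 f(x) = C1*exp(exp(-x)/3)


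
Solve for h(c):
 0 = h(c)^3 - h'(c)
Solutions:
 h(c) = -sqrt(2)*sqrt(-1/(C1 + c))/2
 h(c) = sqrt(2)*sqrt(-1/(C1 + c))/2


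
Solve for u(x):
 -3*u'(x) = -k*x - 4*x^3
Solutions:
 u(x) = C1 + k*x^2/6 + x^4/3


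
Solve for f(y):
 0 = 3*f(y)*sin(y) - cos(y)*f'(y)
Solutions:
 f(y) = C1/cos(y)^3


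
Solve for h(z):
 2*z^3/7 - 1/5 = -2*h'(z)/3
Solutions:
 h(z) = C1 - 3*z^4/28 + 3*z/10


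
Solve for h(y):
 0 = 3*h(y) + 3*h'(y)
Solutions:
 h(y) = C1*exp(-y)


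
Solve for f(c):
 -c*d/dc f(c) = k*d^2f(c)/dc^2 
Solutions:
 f(c) = C1 + C2*sqrt(k)*erf(sqrt(2)*c*sqrt(1/k)/2)


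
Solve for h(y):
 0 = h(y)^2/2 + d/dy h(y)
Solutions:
 h(y) = 2/(C1 + y)


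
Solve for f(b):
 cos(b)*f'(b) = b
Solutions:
 f(b) = C1 + Integral(b/cos(b), b)


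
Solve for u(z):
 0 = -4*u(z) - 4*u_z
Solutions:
 u(z) = C1*exp(-z)


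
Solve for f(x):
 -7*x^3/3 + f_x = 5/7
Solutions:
 f(x) = C1 + 7*x^4/12 + 5*x/7


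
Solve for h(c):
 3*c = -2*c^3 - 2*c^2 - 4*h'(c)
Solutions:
 h(c) = C1 - c^4/8 - c^3/6 - 3*c^2/8


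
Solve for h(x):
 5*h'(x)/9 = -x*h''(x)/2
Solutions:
 h(x) = C1 + C2/x^(1/9)


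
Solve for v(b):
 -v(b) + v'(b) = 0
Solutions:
 v(b) = C1*exp(b)


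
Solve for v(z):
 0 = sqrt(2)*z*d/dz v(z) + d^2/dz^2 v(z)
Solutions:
 v(z) = C1 + C2*erf(2^(3/4)*z/2)


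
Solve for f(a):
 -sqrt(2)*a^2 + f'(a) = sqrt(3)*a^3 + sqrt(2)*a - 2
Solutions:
 f(a) = C1 + sqrt(3)*a^4/4 + sqrt(2)*a^3/3 + sqrt(2)*a^2/2 - 2*a


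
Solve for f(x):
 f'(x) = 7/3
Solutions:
 f(x) = C1 + 7*x/3


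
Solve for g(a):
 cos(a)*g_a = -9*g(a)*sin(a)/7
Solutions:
 g(a) = C1*cos(a)^(9/7)


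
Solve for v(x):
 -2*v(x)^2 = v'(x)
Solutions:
 v(x) = 1/(C1 + 2*x)


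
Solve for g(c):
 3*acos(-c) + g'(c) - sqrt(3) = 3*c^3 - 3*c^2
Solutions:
 g(c) = C1 + 3*c^4/4 - c^3 - 3*c*acos(-c) + sqrt(3)*c - 3*sqrt(1 - c^2)


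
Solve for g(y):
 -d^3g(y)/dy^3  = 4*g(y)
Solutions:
 g(y) = C3*exp(-2^(2/3)*y) + (C1*sin(2^(2/3)*sqrt(3)*y/2) + C2*cos(2^(2/3)*sqrt(3)*y/2))*exp(2^(2/3)*y/2)


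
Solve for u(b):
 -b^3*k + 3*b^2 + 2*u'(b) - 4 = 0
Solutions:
 u(b) = C1 + b^4*k/8 - b^3/2 + 2*b


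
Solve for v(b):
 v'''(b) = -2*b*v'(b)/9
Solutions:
 v(b) = C1 + Integral(C2*airyai(-6^(1/3)*b/3) + C3*airybi(-6^(1/3)*b/3), b)


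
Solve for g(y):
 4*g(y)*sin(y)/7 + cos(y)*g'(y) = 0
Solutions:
 g(y) = C1*cos(y)^(4/7)


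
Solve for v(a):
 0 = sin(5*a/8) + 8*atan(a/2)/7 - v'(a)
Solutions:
 v(a) = C1 + 8*a*atan(a/2)/7 - 8*log(a^2 + 4)/7 - 8*cos(5*a/8)/5


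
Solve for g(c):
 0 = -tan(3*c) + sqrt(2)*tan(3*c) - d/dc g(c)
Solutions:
 g(c) = C1 - sqrt(2)*log(cos(3*c))/3 + log(cos(3*c))/3


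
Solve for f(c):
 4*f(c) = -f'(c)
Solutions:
 f(c) = C1*exp(-4*c)


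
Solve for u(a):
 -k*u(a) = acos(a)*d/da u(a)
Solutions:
 u(a) = C1*exp(-k*Integral(1/acos(a), a))


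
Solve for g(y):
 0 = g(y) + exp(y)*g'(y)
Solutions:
 g(y) = C1*exp(exp(-y))


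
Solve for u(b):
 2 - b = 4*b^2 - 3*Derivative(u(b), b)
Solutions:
 u(b) = C1 + 4*b^3/9 + b^2/6 - 2*b/3


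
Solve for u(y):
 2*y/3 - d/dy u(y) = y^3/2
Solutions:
 u(y) = C1 - y^4/8 + y^2/3


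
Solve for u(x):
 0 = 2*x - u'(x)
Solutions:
 u(x) = C1 + x^2


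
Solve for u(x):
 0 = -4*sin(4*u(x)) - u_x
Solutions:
 u(x) = -acos((-C1 - exp(32*x))/(C1 - exp(32*x)))/4 + pi/2
 u(x) = acos((-C1 - exp(32*x))/(C1 - exp(32*x)))/4


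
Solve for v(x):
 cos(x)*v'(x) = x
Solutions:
 v(x) = C1 + Integral(x/cos(x), x)


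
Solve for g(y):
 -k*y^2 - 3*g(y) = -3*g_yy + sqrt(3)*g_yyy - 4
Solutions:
 g(y) = C1*exp(y*(2*2^(1/3)*3^(2/3)/(3*sqrt(15) + 7*sqrt(3))^(1/3) + 2^(2/3)*3^(1/3)*(3*sqrt(15) + 7*sqrt(3))^(1/3) + 4*sqrt(3))/12)*sin(2^(1/3)*3^(1/6)*y*(-2^(1/3)*3^(2/3)*(3*sqrt(15) + 7*sqrt(3))^(1/3) + 6/(3*sqrt(15) + 7*sqrt(3))^(1/3))/12) + C2*exp(y*(2*2^(1/3)*3^(2/3)/(3*sqrt(15) + 7*sqrt(3))^(1/3) + 2^(2/3)*3^(1/3)*(3*sqrt(15) + 7*sqrt(3))^(1/3) + 4*sqrt(3))/12)*cos(2^(1/3)*3^(1/6)*y*(-2^(1/3)*3^(2/3)*(3*sqrt(15) + 7*sqrt(3))^(1/3) + 6/(3*sqrt(15) + 7*sqrt(3))^(1/3))/12) + C3*exp(y*(-2^(2/3)*3^(1/3)*(3*sqrt(15) + 7*sqrt(3))^(1/3) - 2*2^(1/3)*3^(2/3)/(3*sqrt(15) + 7*sqrt(3))^(1/3) + 2*sqrt(3))/6) - k*y^2/3 - 2*k/3 + 4/3


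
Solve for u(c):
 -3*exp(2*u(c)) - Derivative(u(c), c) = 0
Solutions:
 u(c) = log(-sqrt(-1/(C1 - 3*c))) - log(2)/2
 u(c) = log(-1/(C1 - 3*c))/2 - log(2)/2


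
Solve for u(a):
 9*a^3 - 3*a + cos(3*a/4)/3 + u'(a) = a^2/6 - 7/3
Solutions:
 u(a) = C1 - 9*a^4/4 + a^3/18 + 3*a^2/2 - 7*a/3 - 4*sin(3*a/4)/9


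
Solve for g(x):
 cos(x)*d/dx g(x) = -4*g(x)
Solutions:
 g(x) = C1*(sin(x)^2 - 2*sin(x) + 1)/(sin(x)^2 + 2*sin(x) + 1)


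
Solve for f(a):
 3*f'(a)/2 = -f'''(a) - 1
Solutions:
 f(a) = C1 + C2*sin(sqrt(6)*a/2) + C3*cos(sqrt(6)*a/2) - 2*a/3


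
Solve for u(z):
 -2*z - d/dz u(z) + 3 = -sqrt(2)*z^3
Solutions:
 u(z) = C1 + sqrt(2)*z^4/4 - z^2 + 3*z


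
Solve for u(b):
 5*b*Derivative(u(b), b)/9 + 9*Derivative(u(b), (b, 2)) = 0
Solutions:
 u(b) = C1 + C2*erf(sqrt(10)*b/18)


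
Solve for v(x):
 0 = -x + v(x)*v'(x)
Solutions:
 v(x) = -sqrt(C1 + x^2)
 v(x) = sqrt(C1 + x^2)


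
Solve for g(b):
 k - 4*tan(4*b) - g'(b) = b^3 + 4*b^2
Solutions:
 g(b) = C1 - b^4/4 - 4*b^3/3 + b*k + log(cos(4*b))


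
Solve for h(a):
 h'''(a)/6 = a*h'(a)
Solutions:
 h(a) = C1 + Integral(C2*airyai(6^(1/3)*a) + C3*airybi(6^(1/3)*a), a)


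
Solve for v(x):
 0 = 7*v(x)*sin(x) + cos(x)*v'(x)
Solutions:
 v(x) = C1*cos(x)^7


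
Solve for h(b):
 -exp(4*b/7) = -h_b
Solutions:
 h(b) = C1 + 7*exp(4*b/7)/4


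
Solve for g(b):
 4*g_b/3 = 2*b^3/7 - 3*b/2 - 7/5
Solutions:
 g(b) = C1 + 3*b^4/56 - 9*b^2/16 - 21*b/20


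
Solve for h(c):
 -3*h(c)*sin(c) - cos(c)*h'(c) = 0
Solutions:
 h(c) = C1*cos(c)^3


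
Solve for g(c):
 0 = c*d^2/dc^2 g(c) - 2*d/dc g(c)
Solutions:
 g(c) = C1 + C2*c^3


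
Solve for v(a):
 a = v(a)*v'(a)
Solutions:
 v(a) = -sqrt(C1 + a^2)
 v(a) = sqrt(C1 + a^2)


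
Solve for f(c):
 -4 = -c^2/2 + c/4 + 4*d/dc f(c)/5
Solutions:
 f(c) = C1 + 5*c^3/24 - 5*c^2/32 - 5*c


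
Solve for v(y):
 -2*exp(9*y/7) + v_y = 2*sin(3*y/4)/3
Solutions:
 v(y) = C1 + 14*exp(9*y/7)/9 - 8*cos(3*y/4)/9


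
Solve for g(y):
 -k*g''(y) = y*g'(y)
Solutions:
 g(y) = C1 + C2*sqrt(k)*erf(sqrt(2)*y*sqrt(1/k)/2)


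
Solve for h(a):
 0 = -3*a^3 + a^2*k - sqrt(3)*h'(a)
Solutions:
 h(a) = C1 - sqrt(3)*a^4/4 + sqrt(3)*a^3*k/9


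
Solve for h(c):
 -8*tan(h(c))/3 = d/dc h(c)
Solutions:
 h(c) = pi - asin(C1*exp(-8*c/3))
 h(c) = asin(C1*exp(-8*c/3))


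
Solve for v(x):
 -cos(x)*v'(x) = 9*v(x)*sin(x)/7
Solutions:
 v(x) = C1*cos(x)^(9/7)


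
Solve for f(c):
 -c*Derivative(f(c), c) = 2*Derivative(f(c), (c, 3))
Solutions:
 f(c) = C1 + Integral(C2*airyai(-2^(2/3)*c/2) + C3*airybi(-2^(2/3)*c/2), c)


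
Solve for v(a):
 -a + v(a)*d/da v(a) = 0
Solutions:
 v(a) = -sqrt(C1 + a^2)
 v(a) = sqrt(C1 + a^2)


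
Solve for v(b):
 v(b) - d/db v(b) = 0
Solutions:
 v(b) = C1*exp(b)


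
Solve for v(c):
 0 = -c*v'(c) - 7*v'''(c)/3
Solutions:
 v(c) = C1 + Integral(C2*airyai(-3^(1/3)*7^(2/3)*c/7) + C3*airybi(-3^(1/3)*7^(2/3)*c/7), c)


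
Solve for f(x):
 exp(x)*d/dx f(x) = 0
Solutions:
 f(x) = C1


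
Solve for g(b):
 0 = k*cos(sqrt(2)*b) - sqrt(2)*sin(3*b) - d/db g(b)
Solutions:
 g(b) = C1 + sqrt(2)*k*sin(sqrt(2)*b)/2 + sqrt(2)*cos(3*b)/3


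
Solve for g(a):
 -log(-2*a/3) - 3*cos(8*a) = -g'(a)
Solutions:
 g(a) = C1 + a*log(-a) - a*log(3) - a + a*log(2) + 3*sin(8*a)/8


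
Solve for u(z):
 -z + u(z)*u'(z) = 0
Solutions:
 u(z) = -sqrt(C1 + z^2)
 u(z) = sqrt(C1 + z^2)


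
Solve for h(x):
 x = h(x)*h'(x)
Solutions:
 h(x) = -sqrt(C1 + x^2)
 h(x) = sqrt(C1 + x^2)


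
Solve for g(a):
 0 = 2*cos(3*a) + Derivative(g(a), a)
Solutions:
 g(a) = C1 - 2*sin(3*a)/3


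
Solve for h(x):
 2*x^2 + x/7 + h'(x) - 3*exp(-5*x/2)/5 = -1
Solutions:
 h(x) = C1 - 2*x^3/3 - x^2/14 - x - 6*exp(-5*x/2)/25


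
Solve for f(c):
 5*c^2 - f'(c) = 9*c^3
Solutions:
 f(c) = C1 - 9*c^4/4 + 5*c^3/3


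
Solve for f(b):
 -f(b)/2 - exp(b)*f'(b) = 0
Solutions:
 f(b) = C1*exp(exp(-b)/2)


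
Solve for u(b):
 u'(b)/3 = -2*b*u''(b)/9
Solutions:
 u(b) = C1 + C2/sqrt(b)


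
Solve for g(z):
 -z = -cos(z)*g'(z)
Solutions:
 g(z) = C1 + Integral(z/cos(z), z)


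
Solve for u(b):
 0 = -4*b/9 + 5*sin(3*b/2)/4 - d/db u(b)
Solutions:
 u(b) = C1 - 2*b^2/9 - 5*cos(3*b/2)/6


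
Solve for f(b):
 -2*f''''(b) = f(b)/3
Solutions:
 f(b) = (C1*sin(2^(1/4)*3^(3/4)*b/6) + C2*cos(2^(1/4)*3^(3/4)*b/6))*exp(-2^(1/4)*3^(3/4)*b/6) + (C3*sin(2^(1/4)*3^(3/4)*b/6) + C4*cos(2^(1/4)*3^(3/4)*b/6))*exp(2^(1/4)*3^(3/4)*b/6)


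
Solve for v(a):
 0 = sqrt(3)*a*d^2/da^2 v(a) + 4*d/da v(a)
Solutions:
 v(a) = C1 + C2*a^(1 - 4*sqrt(3)/3)


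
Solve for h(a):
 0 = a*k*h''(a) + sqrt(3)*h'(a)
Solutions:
 h(a) = C1 + a^(((re(k) - sqrt(3))*re(k) + im(k)^2)/(re(k)^2 + im(k)^2))*(C2*sin(sqrt(3)*log(a)*Abs(im(k))/(re(k)^2 + im(k)^2)) + C3*cos(sqrt(3)*log(a)*im(k)/(re(k)^2 + im(k)^2)))


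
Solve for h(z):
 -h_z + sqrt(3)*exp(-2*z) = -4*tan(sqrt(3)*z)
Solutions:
 h(z) = C1 + 2*sqrt(3)*log(tan(sqrt(3)*z)^2 + 1)/3 - sqrt(3)*exp(-2*z)/2


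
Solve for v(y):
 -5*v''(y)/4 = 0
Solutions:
 v(y) = C1 + C2*y


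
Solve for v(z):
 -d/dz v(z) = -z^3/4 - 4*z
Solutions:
 v(z) = C1 + z^4/16 + 2*z^2


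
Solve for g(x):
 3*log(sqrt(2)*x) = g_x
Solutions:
 g(x) = C1 + 3*x*log(x) - 3*x + 3*x*log(2)/2


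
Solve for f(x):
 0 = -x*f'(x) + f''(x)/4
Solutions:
 f(x) = C1 + C2*erfi(sqrt(2)*x)


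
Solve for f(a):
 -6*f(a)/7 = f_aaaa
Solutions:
 f(a) = (C1*sin(14^(3/4)*3^(1/4)*a/14) + C2*cos(14^(3/4)*3^(1/4)*a/14))*exp(-14^(3/4)*3^(1/4)*a/14) + (C3*sin(14^(3/4)*3^(1/4)*a/14) + C4*cos(14^(3/4)*3^(1/4)*a/14))*exp(14^(3/4)*3^(1/4)*a/14)


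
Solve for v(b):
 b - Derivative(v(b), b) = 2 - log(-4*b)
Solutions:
 v(b) = C1 + b^2/2 + b*log(-b) + b*(-3 + 2*log(2))


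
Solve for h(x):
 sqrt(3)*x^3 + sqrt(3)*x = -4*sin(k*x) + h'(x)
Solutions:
 h(x) = C1 + sqrt(3)*x^4/4 + sqrt(3)*x^2/2 - 4*cos(k*x)/k


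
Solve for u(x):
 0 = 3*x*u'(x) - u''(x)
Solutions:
 u(x) = C1 + C2*erfi(sqrt(6)*x/2)


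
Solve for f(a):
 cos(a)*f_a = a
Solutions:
 f(a) = C1 + Integral(a/cos(a), a)


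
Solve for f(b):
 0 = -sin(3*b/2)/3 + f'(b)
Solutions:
 f(b) = C1 - 2*cos(3*b/2)/9


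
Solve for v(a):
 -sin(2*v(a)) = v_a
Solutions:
 v(a) = pi - acos((-C1 - exp(4*a))/(C1 - exp(4*a)))/2
 v(a) = acos((-C1 - exp(4*a))/(C1 - exp(4*a)))/2


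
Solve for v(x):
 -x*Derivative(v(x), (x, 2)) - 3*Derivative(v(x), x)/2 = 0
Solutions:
 v(x) = C1 + C2/sqrt(x)


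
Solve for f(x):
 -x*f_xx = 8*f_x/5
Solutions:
 f(x) = C1 + C2/x^(3/5)


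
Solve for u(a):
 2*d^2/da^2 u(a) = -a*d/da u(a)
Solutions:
 u(a) = C1 + C2*erf(a/2)


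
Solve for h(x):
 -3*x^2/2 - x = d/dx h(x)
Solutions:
 h(x) = C1 - x^3/2 - x^2/2


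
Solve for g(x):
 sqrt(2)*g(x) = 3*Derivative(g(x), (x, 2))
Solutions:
 g(x) = C1*exp(-2^(1/4)*sqrt(3)*x/3) + C2*exp(2^(1/4)*sqrt(3)*x/3)


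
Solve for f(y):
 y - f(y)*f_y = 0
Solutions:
 f(y) = -sqrt(C1 + y^2)
 f(y) = sqrt(C1 + y^2)


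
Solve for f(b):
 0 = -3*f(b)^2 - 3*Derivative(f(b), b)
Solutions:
 f(b) = 1/(C1 + b)


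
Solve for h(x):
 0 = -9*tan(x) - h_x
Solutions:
 h(x) = C1 + 9*log(cos(x))


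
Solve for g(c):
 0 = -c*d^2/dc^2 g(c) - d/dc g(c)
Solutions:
 g(c) = C1 + C2*log(c)


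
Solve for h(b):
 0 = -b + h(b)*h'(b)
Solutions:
 h(b) = -sqrt(C1 + b^2)
 h(b) = sqrt(C1 + b^2)


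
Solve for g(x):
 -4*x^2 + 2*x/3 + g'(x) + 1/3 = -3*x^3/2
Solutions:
 g(x) = C1 - 3*x^4/8 + 4*x^3/3 - x^2/3 - x/3


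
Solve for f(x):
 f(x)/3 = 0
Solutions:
 f(x) = 0


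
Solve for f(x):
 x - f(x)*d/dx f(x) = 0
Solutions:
 f(x) = -sqrt(C1 + x^2)
 f(x) = sqrt(C1 + x^2)


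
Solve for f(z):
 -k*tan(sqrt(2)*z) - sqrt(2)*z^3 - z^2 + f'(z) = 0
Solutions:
 f(z) = C1 - sqrt(2)*k*log(cos(sqrt(2)*z))/2 + sqrt(2)*z^4/4 + z^3/3


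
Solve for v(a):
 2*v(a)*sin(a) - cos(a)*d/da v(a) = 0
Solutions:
 v(a) = C1/cos(a)^2


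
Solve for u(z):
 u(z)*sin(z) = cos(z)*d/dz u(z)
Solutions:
 u(z) = C1/cos(z)


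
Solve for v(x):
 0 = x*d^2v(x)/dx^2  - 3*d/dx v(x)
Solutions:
 v(x) = C1 + C2*x^4


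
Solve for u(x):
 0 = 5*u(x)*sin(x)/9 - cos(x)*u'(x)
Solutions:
 u(x) = C1/cos(x)^(5/9)


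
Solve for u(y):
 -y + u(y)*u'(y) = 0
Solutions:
 u(y) = -sqrt(C1 + y^2)
 u(y) = sqrt(C1 + y^2)


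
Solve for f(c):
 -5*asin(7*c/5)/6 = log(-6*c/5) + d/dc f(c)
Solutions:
 f(c) = C1 - c*log(-c) - 5*c*asin(7*c/5)/6 - c*log(6) + c + c*log(5) - 5*sqrt(25 - 49*c^2)/42


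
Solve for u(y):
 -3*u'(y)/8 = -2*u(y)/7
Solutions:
 u(y) = C1*exp(16*y/21)


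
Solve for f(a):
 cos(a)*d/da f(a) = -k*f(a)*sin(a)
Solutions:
 f(a) = C1*exp(k*log(cos(a)))


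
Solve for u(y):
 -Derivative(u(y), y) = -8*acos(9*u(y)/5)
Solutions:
 Integral(1/acos(9*_y/5), (_y, u(y))) = C1 + 8*y


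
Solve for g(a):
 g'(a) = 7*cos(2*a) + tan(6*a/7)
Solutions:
 g(a) = C1 - 7*log(cos(6*a/7))/6 + 7*sin(2*a)/2


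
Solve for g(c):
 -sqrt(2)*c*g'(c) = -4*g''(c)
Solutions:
 g(c) = C1 + C2*erfi(2^(3/4)*c/4)


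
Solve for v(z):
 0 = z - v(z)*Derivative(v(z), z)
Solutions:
 v(z) = -sqrt(C1 + z^2)
 v(z) = sqrt(C1 + z^2)


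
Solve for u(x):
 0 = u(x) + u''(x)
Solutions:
 u(x) = C1*sin(x) + C2*cos(x)


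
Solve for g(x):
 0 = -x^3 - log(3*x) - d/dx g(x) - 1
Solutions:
 g(x) = C1 - x^4/4 - x*log(x) - x*log(3)


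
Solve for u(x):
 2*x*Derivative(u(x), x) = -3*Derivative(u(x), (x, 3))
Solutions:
 u(x) = C1 + Integral(C2*airyai(-2^(1/3)*3^(2/3)*x/3) + C3*airybi(-2^(1/3)*3^(2/3)*x/3), x)


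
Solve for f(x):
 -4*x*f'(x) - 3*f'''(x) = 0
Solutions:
 f(x) = C1 + Integral(C2*airyai(-6^(2/3)*x/3) + C3*airybi(-6^(2/3)*x/3), x)


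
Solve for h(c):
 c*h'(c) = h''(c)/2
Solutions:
 h(c) = C1 + C2*erfi(c)


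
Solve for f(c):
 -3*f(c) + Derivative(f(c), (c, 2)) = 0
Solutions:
 f(c) = C1*exp(-sqrt(3)*c) + C2*exp(sqrt(3)*c)


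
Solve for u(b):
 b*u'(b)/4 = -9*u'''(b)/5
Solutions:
 u(b) = C1 + Integral(C2*airyai(-30^(1/3)*b/6) + C3*airybi(-30^(1/3)*b/6), b)


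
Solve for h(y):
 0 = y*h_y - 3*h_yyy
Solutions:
 h(y) = C1 + Integral(C2*airyai(3^(2/3)*y/3) + C3*airybi(3^(2/3)*y/3), y)


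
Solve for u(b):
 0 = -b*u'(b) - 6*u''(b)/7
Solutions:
 u(b) = C1 + C2*erf(sqrt(21)*b/6)


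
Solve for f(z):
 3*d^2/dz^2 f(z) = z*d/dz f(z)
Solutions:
 f(z) = C1 + C2*erfi(sqrt(6)*z/6)


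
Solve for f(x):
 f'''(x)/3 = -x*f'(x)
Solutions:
 f(x) = C1 + Integral(C2*airyai(-3^(1/3)*x) + C3*airybi(-3^(1/3)*x), x)


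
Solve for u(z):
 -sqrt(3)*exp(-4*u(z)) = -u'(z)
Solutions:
 u(z) = log(-I*(C1 + 4*sqrt(3)*z)^(1/4))
 u(z) = log(I*(C1 + 4*sqrt(3)*z)^(1/4))
 u(z) = log(-(C1 + 4*sqrt(3)*z)^(1/4))
 u(z) = log(C1 + 4*sqrt(3)*z)/4


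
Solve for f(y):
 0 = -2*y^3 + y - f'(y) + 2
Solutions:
 f(y) = C1 - y^4/2 + y^2/2 + 2*y


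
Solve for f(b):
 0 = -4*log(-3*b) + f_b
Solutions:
 f(b) = C1 + 4*b*log(-b) + 4*b*(-1 + log(3))


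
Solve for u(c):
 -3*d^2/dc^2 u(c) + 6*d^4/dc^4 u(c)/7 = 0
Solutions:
 u(c) = C1 + C2*c + C3*exp(-sqrt(14)*c/2) + C4*exp(sqrt(14)*c/2)


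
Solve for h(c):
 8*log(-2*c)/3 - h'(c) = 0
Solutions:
 h(c) = C1 + 8*c*log(-c)/3 + 8*c*(-1 + log(2))/3


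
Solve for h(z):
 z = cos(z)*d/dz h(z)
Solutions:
 h(z) = C1 + Integral(z/cos(z), z)


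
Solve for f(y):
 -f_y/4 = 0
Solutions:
 f(y) = C1


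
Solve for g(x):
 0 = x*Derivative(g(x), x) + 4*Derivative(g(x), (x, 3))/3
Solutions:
 g(x) = C1 + Integral(C2*airyai(-6^(1/3)*x/2) + C3*airybi(-6^(1/3)*x/2), x)


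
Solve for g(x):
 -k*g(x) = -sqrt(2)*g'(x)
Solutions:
 g(x) = C1*exp(sqrt(2)*k*x/2)


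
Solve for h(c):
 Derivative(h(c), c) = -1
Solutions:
 h(c) = C1 - c


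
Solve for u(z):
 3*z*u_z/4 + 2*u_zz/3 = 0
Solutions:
 u(z) = C1 + C2*erf(3*z/4)


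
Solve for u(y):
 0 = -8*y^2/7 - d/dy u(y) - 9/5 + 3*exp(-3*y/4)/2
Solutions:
 u(y) = C1 - 8*y^3/21 - 9*y/5 - 2*exp(-3*y/4)


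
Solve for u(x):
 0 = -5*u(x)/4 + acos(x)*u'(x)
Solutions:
 u(x) = C1*exp(5*Integral(1/acos(x), x)/4)


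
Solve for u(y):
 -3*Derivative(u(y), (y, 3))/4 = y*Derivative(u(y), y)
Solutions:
 u(y) = C1 + Integral(C2*airyai(-6^(2/3)*y/3) + C3*airybi(-6^(2/3)*y/3), y)


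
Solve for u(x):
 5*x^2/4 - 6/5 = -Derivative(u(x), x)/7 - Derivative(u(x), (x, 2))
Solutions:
 u(x) = C1 + C2*exp(-x/7) - 35*x^3/12 + 245*x^2/4 - 8491*x/10


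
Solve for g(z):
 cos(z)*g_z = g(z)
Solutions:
 g(z) = C1*sqrt(sin(z) + 1)/sqrt(sin(z) - 1)


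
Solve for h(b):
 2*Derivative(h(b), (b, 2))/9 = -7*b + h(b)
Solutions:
 h(b) = C1*exp(-3*sqrt(2)*b/2) + C2*exp(3*sqrt(2)*b/2) + 7*b


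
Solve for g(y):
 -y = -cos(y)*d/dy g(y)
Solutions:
 g(y) = C1 + Integral(y/cos(y), y)


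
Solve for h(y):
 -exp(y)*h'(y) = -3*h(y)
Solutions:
 h(y) = C1*exp(-3*exp(-y))


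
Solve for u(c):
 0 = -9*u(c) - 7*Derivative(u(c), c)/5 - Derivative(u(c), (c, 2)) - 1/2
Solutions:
 u(c) = (C1*sin(sqrt(851)*c/10) + C2*cos(sqrt(851)*c/10))*exp(-7*c/10) - 1/18


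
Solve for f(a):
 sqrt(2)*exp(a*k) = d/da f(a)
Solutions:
 f(a) = C1 + sqrt(2)*exp(a*k)/k


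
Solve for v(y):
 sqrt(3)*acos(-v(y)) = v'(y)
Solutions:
 Integral(1/acos(-_y), (_y, v(y))) = C1 + sqrt(3)*y


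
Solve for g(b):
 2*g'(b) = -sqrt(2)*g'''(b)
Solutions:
 g(b) = C1 + C2*sin(2^(1/4)*b) + C3*cos(2^(1/4)*b)


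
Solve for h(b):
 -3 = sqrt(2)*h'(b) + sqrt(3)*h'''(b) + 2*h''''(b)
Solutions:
 h(b) = C1 + C2*exp(b*(-2*sqrt(3) + 3^(2/3)/(sqrt(3) + 18*sqrt(2) + sqrt(-3 + (sqrt(3) + 18*sqrt(2))^2))^(1/3) + 3^(1/3)*(sqrt(3) + 18*sqrt(2) + sqrt(-3 + (sqrt(3) + 18*sqrt(2))^2))^(1/3))/12)*sin(3^(1/6)*b*(-3^(2/3)*(sqrt(3) + 18*sqrt(2) + sqrt(-3 + (sqrt(3) + 18*sqrt(2))^2))^(1/3) + 3/(sqrt(3) + 18*sqrt(2) + sqrt(-3 + (sqrt(3) + 18*sqrt(2))^2))^(1/3))/12) + C3*exp(b*(-2*sqrt(3) + 3^(2/3)/(sqrt(3) + 18*sqrt(2) + sqrt(-3 + (sqrt(3) + 18*sqrt(2))^2))^(1/3) + 3^(1/3)*(sqrt(3) + 18*sqrt(2) + sqrt(-3 + (sqrt(3) + 18*sqrt(2))^2))^(1/3))/12)*cos(3^(1/6)*b*(-3^(2/3)*(sqrt(3) + 18*sqrt(2) + sqrt(-3 + (sqrt(3) + 18*sqrt(2))^2))^(1/3) + 3/(sqrt(3) + 18*sqrt(2) + sqrt(-3 + (sqrt(3) + 18*sqrt(2))^2))^(1/3))/12) + C4*exp(-b*(3^(2/3)/(sqrt(3) + 18*sqrt(2) + sqrt(-3 + (sqrt(3) + 18*sqrt(2))^2))^(1/3) + sqrt(3) + 3^(1/3)*(sqrt(3) + 18*sqrt(2) + sqrt(-3 + (sqrt(3) + 18*sqrt(2))^2))^(1/3))/6) - 3*sqrt(2)*b/2


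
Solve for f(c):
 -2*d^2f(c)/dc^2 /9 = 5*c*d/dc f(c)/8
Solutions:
 f(c) = C1 + C2*erf(3*sqrt(10)*c/8)


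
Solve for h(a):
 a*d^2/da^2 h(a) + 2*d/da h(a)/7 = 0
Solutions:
 h(a) = C1 + C2*a^(5/7)


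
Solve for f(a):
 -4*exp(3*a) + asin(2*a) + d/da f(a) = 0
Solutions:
 f(a) = C1 - a*asin(2*a) - sqrt(1 - 4*a^2)/2 + 4*exp(3*a)/3


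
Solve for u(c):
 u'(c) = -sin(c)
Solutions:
 u(c) = C1 + cos(c)


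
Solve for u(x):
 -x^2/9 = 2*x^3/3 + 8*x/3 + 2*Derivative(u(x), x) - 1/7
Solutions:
 u(x) = C1 - x^4/12 - x^3/54 - 2*x^2/3 + x/14


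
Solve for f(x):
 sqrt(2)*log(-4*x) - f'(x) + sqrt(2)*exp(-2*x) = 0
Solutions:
 f(x) = C1 + sqrt(2)*x*log(-x) + sqrt(2)*x*(-1 + 2*log(2)) - sqrt(2)*exp(-2*x)/2


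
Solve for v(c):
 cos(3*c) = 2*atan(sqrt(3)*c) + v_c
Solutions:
 v(c) = C1 - 2*c*atan(sqrt(3)*c) + sqrt(3)*log(3*c^2 + 1)/3 + sin(3*c)/3


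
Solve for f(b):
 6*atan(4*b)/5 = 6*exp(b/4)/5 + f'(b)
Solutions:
 f(b) = C1 + 6*b*atan(4*b)/5 - 24*exp(b/4)/5 - 3*log(16*b^2 + 1)/20


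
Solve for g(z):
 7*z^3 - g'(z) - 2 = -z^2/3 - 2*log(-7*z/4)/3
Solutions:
 g(z) = C1 + 7*z^4/4 + z^3/9 + 2*z*log(-z)/3 + z*(-8/3 - 2*log(2) + 2*log(14)/3)


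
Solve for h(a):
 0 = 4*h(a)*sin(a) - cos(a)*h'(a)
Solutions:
 h(a) = C1/cos(a)^4


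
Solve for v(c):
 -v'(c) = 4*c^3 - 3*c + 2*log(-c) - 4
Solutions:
 v(c) = C1 - c^4 + 3*c^2/2 - 2*c*log(-c) + 6*c


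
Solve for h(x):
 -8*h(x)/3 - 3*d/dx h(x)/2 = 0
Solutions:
 h(x) = C1*exp(-16*x/9)


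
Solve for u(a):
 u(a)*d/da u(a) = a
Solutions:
 u(a) = -sqrt(C1 + a^2)
 u(a) = sqrt(C1 + a^2)


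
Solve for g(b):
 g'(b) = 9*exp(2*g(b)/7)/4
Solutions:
 g(b) = 7*log(-sqrt(-1/(C1 + 9*b))) + 7*log(14)/2
 g(b) = 7*log(-1/(C1 + 9*b))/2 + 7*log(14)/2


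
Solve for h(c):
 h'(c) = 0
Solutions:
 h(c) = C1


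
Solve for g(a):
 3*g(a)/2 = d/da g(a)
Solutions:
 g(a) = C1*exp(3*a/2)


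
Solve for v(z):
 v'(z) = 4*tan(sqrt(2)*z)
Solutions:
 v(z) = C1 - 2*sqrt(2)*log(cos(sqrt(2)*z))


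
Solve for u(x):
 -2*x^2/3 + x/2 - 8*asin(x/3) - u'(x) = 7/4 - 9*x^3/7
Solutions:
 u(x) = C1 + 9*x^4/28 - 2*x^3/9 + x^2/4 - 8*x*asin(x/3) - 7*x/4 - 8*sqrt(9 - x^2)


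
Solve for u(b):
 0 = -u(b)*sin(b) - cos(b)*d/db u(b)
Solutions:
 u(b) = C1*cos(b)


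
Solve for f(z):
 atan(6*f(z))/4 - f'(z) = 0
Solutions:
 Integral(1/atan(6*_y), (_y, f(z))) = C1 + z/4


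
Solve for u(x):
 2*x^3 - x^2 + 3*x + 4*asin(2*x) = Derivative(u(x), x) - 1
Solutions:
 u(x) = C1 + x^4/2 - x^3/3 + 3*x^2/2 + 4*x*asin(2*x) + x + 2*sqrt(1 - 4*x^2)


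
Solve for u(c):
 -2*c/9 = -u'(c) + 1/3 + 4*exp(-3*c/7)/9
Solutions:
 u(c) = C1 + c^2/9 + c/3 - 28*exp(-3*c/7)/27


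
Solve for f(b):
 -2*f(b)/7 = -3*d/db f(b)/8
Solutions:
 f(b) = C1*exp(16*b/21)


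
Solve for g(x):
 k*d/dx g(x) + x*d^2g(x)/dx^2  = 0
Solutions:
 g(x) = C1 + x^(1 - re(k))*(C2*sin(log(x)*Abs(im(k))) + C3*cos(log(x)*im(k)))


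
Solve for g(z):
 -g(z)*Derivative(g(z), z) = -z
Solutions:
 g(z) = -sqrt(C1 + z^2)
 g(z) = sqrt(C1 + z^2)


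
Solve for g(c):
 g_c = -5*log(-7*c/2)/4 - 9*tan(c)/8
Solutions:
 g(c) = C1 - 5*c*log(-c)/4 - 5*c*log(7)/4 + 5*c*log(2)/4 + 5*c/4 + 9*log(cos(c))/8


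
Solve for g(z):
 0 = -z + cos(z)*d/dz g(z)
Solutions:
 g(z) = C1 + Integral(z/cos(z), z)


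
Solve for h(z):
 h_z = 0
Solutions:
 h(z) = C1


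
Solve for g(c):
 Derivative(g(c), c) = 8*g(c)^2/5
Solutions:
 g(c) = -5/(C1 + 8*c)


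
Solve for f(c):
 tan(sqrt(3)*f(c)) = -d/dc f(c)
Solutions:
 f(c) = sqrt(3)*(pi - asin(C1*exp(-sqrt(3)*c)))/3
 f(c) = sqrt(3)*asin(C1*exp(-sqrt(3)*c))/3


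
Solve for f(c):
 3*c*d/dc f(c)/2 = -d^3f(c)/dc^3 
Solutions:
 f(c) = C1 + Integral(C2*airyai(-2^(2/3)*3^(1/3)*c/2) + C3*airybi(-2^(2/3)*3^(1/3)*c/2), c)


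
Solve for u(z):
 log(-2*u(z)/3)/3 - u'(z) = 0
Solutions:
 -3*Integral(1/(log(-_y) - log(3) + log(2)), (_y, u(z))) = C1 - z


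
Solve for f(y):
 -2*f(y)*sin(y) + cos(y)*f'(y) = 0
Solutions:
 f(y) = C1/cos(y)^2


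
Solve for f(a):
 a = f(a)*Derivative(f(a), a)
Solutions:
 f(a) = -sqrt(C1 + a^2)
 f(a) = sqrt(C1 + a^2)


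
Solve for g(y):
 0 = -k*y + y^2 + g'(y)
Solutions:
 g(y) = C1 + k*y^2/2 - y^3/3


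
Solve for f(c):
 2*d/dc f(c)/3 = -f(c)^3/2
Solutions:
 f(c) = -sqrt(2)*sqrt(-1/(C1 - 3*c))
 f(c) = sqrt(2)*sqrt(-1/(C1 - 3*c))


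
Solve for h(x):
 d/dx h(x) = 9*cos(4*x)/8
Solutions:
 h(x) = C1 + 9*sin(4*x)/32


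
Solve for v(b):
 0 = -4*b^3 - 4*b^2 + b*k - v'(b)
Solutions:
 v(b) = C1 - b^4 - 4*b^3/3 + b^2*k/2


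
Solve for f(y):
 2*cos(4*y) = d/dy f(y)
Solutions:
 f(y) = C1 + sin(4*y)/2


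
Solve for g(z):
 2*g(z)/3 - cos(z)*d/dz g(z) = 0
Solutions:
 g(z) = C1*(sin(z) + 1)^(1/3)/(sin(z) - 1)^(1/3)


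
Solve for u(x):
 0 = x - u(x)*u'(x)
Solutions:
 u(x) = -sqrt(C1 + x^2)
 u(x) = sqrt(C1 + x^2)


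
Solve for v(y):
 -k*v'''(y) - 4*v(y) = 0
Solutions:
 v(y) = C1*exp(2^(2/3)*y*(-1/k)^(1/3)) + C2*exp(2^(2/3)*y*(-1/k)^(1/3)*(-1 + sqrt(3)*I)/2) + C3*exp(-2^(2/3)*y*(-1/k)^(1/3)*(1 + sqrt(3)*I)/2)


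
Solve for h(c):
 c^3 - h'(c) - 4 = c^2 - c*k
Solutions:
 h(c) = C1 + c^4/4 - c^3/3 + c^2*k/2 - 4*c


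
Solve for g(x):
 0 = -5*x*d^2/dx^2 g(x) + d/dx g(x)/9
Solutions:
 g(x) = C1 + C2*x^(46/45)


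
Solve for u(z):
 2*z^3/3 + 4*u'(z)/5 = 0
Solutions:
 u(z) = C1 - 5*z^4/24


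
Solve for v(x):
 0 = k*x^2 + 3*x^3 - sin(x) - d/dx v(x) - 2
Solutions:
 v(x) = C1 + k*x^3/3 + 3*x^4/4 - 2*x + cos(x)


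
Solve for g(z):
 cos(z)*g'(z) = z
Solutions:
 g(z) = C1 + Integral(z/cos(z), z)


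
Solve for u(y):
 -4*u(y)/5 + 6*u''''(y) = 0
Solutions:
 u(y) = C1*exp(-15^(3/4)*2^(1/4)*y/15) + C2*exp(15^(3/4)*2^(1/4)*y/15) + C3*sin(15^(3/4)*2^(1/4)*y/15) + C4*cos(15^(3/4)*2^(1/4)*y/15)


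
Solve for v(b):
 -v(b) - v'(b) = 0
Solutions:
 v(b) = C1*exp(-b)


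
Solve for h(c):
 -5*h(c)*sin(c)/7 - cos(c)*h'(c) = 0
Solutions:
 h(c) = C1*cos(c)^(5/7)


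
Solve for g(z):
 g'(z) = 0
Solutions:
 g(z) = C1


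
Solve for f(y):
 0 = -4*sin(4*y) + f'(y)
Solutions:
 f(y) = C1 - cos(4*y)


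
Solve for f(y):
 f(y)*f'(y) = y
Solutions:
 f(y) = -sqrt(C1 + y^2)
 f(y) = sqrt(C1 + y^2)


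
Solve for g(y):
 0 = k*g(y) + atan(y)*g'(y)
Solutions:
 g(y) = C1*exp(-k*Integral(1/atan(y), y))


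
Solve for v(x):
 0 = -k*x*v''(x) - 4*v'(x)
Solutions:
 v(x) = C1 + x^(((re(k) - 4)*re(k) + im(k)^2)/(re(k)^2 + im(k)^2))*(C2*sin(4*log(x)*Abs(im(k))/(re(k)^2 + im(k)^2)) + C3*cos(4*log(x)*im(k)/(re(k)^2 + im(k)^2)))
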